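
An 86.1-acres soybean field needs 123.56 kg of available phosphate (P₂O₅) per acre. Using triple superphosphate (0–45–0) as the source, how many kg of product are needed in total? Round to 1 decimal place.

Product per acre = 123.56 / 45% = 274.578 kg.
Total product = 274.578 × 86.1 = 23641.147 kg.

23641.1 kg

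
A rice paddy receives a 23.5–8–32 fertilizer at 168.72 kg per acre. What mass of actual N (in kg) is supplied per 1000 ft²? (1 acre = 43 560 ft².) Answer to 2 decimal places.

nitrogen per acre = 168.72 × 23.5% = 39.6492 kg.
Convert to per 1000 ft²: 39.6492 × 0.0229568 = 0.91022 kg.

0.91 kg N per thousand sq ft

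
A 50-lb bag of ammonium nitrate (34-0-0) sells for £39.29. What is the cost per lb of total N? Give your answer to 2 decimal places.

£2.31 per lb N

N in bag = 50 × 34% = 17 lb.
Cost per lb N = £39.29 / 17 = £2.3112.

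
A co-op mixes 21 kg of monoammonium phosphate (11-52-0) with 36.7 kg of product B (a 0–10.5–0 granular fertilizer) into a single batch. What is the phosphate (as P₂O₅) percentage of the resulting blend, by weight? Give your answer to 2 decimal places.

Total mass = 21 + 36.7 = 57.7 kg.
P₂O₅ mass = 52%×21 + 10.5%×36.7 = 14.7735 kg.
% P₂O₅ = 14.7735 / 57.7 = 25.604%.

25.60% P₂O₅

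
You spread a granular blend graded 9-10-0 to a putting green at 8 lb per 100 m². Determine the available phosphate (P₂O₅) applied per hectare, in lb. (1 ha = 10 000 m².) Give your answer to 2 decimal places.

80.00 lb P₂O₅ per hectare

P₂O₅ per 100 m² = 8 × 10% = 0.8 lb.
Convert to per hectare: 0.8 × 100 = 80 lb.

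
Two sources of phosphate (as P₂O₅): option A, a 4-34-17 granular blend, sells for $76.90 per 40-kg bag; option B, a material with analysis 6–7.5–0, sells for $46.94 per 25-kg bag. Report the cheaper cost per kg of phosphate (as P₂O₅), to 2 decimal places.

$5.65 per kg P₂O₅ (option A)

option A: P₂O₅ per bag = 40 × 34% = 13.6 kg; cost = 76.90 / 13.6 = $5.6544/kg P₂O₅.
option B: P₂O₅ per bag = 25 × 7.5% = 1.875 kg; cost = 46.94 / 1.875 = $25.0347/kg P₂O₅.
option A is cheaper.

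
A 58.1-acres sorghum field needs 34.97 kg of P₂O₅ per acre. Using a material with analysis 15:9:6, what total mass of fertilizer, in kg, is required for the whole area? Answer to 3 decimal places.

Product per acre = 34.97 / 9% = 388.556 kg.
Total product = 388.556 × 58.1 = 22575.0778 kg.

22575.078 kg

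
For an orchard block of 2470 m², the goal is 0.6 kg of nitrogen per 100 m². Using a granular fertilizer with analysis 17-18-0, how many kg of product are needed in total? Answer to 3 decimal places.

87.176 kg

Product per 100 m² = 0.6 / 17% = 3.52941 kg.
Total product = 3.52941 × 2470 / 100 = 87.17647 kg.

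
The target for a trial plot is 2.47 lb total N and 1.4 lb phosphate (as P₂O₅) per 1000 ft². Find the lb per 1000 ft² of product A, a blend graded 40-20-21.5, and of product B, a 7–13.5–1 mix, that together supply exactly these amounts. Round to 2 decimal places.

5.89 lb product A, 1.65 lb product B

Per-1000 ft² balance (a = product A, b = product B):
N: 0.4·a + 0.07·b = 2.47
P₂O₅: 0.2·a + 0.135·b = 1.4
Solving simultaneously: a = 5.88625, b = 1.65.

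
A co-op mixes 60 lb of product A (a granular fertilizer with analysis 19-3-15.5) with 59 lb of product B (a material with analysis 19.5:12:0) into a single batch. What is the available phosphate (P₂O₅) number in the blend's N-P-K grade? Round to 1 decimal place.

7.5% P₂O₅

Total mass = 60 + 59 = 119 lb.
P₂O₅ mass = 3%×60 + 12%×59 = 8.88 lb.
% P₂O₅ = 8.88 / 119 = 7.46218%.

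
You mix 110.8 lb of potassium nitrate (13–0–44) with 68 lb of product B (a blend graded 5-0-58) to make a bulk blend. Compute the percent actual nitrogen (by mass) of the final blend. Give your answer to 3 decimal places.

9.957% N

Total mass = 110.8 + 68 = 178.8 lb.
N mass = 13%×110.8 + 5%×68 = 17.804 lb.
% N = 17.804 / 178.8 = 9.95749%.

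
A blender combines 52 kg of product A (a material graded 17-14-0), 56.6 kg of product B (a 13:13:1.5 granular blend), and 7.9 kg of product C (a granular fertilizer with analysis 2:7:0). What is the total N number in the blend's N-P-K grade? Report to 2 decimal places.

14.04% N

Total mass = 52 + 56.6 + 7.9 = 116.5 kg.
N mass = 17%×52 + 13%×56.6 + 2%×7.9 = 16.356 kg.
% N = 16.356 / 116.5 = 14.0395%.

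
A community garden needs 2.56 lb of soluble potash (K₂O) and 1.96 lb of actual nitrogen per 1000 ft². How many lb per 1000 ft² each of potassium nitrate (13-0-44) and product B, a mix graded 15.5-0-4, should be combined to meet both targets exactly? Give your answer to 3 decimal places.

Let a = lb of potassium nitrate, b = lb of product B (per 1000 ft²).
K₂O: 0.44·a + 0.04·b = 2.56
N: 0.13·a + 0.155·b = 1.96
Eliminate b: (row1) − 0.04/0.155·(row2) → 0.406452·a = 2.05419, so a = 5.05397.
Then b = (1.96 − 0.13·5.05397) / 0.155 = 8.40635.

5.054 lb potassium nitrate, 8.406 lb product B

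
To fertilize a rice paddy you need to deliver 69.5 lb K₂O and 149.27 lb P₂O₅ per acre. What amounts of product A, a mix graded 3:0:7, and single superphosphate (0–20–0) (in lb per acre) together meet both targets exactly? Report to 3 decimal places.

Let a = lb of product A, b = lb of single superphosphate (per acre).
K₂O: 0.07·a + 0·b = 69.5
P₂O₅: 0·a + 0.2·b = 149.27
Solving simultaneously: a = 992.8571, b = 746.35.

992.857 lb product A, 746.350 lb single superphosphate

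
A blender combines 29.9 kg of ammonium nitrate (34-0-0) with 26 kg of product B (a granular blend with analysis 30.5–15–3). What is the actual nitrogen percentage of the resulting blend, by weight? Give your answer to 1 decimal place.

Total mass = 29.9 + 26 = 55.9 kg.
N mass = 34%×29.9 + 30.5%×26 = 18.096 kg.
% N = 18.096 / 55.9 = 32.3721%.

32.4% N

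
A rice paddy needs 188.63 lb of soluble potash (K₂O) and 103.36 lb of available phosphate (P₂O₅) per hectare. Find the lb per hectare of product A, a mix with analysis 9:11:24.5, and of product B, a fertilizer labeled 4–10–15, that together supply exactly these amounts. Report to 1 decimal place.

Per-hectare balance (a = product A, b = product B):
K₂O: 0.245·a + 0.15·b = 188.63
P₂O₅: 0.11·a + 0.1·b = 103.36
Eliminate a: (row1) − 0.245/0.11·(row2) → -0.0727273·b = -41.5809, so b = 571.738.
Back-substitute: a = (188.63 − 0.15·571.738) / 0.245 = 419.875.

419.9 lb product A, 571.7 lb product B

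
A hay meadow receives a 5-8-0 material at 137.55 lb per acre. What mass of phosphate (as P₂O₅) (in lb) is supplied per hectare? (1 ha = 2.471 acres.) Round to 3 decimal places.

P₂O₅ per acre = 137.55 × 8% = 11.004 lb.
Convert to per hectare: 11.004 × 2.471 = 27.1909 lb.

27.191 lb P₂O₅ per hectare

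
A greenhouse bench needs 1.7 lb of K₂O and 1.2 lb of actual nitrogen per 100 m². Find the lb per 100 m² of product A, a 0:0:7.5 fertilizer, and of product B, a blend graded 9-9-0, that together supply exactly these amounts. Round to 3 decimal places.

Let a = lb of product A, b = lb of product B (per 100 m²).
K₂O: 0.075·a + 0·b = 1.7
N: 0·a + 0.09·b = 1.2
Solving simultaneously: a = 22.6667, b = 13.3333.

22.667 lb product A, 13.333 lb product B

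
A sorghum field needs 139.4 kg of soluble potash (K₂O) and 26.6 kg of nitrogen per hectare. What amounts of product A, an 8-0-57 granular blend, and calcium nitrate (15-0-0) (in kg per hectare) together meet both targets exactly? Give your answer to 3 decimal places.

244.561 kg product A, 46.901 kg calcium nitrate

With a, b = kg per hectare of product A and calcium nitrate:
K₂O: 0.57·a + 0·b = 139.4
N: 0.08·a + 0.15·b = 26.6
Solving simultaneously: a = 244.5614, b = 46.9006.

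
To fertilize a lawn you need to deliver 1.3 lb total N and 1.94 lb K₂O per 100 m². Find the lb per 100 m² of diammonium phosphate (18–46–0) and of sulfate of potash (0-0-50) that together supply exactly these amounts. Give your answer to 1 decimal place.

Per-100 m² balance (a = diammonium phosphate, b = sulfate of potash):
N: 0.18·a + 0·b = 1.3
K₂O: 0·a + 0.5·b = 1.94
Solving simultaneously: a = 7.22222, b = 3.88.

7.2 lb diammonium phosphate, 3.9 lb sulfate of potash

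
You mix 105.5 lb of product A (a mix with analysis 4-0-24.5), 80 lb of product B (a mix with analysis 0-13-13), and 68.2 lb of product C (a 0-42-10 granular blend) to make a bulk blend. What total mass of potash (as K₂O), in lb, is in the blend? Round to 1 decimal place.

43.1 lb K₂O

K₂O mass = 24.5%×105.5 + 13%×80 + 10%×68.2 = 43.0675 lb.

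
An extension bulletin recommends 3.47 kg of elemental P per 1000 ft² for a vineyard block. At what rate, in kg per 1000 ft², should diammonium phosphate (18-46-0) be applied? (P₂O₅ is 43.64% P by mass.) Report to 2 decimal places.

17.29 kg of product per thousand sq ft

As P₂O₅: 3.47 / 0.4364 = 7.95142 kg per 1000 ft².
Product per 1000 ft² = 7.95142 / 46% = 17.2857 kg.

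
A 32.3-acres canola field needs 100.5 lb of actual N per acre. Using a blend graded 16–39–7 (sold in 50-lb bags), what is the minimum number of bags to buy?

Product per acre = 100.5 / 16% = 628.125 lb.
Total product = 628.125 × 32.3 = 20288.4 lb.
Bags = ⌈20288.4 / 50⌉ = 406.

406 bags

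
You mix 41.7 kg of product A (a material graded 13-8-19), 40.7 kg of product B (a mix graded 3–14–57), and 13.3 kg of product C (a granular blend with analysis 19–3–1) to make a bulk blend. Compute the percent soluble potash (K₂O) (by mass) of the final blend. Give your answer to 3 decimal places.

32.659% K₂O

Total mass = 41.7 + 40.7 + 13.3 = 95.7 kg.
K₂O mass = 19%×41.7 + 57%×40.7 + 1%×13.3 = 31.255 kg.
% K₂O = 31.255 / 95.7 = 32.6594%.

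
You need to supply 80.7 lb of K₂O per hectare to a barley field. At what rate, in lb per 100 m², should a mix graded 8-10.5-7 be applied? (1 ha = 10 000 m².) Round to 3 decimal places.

Product per hectare = 80.7 / 7% = 1152.86 lb.
Convert to per 100 m²: 1152.86 × 0.01 = 11.5286 lb.

11.529 lb of product per hundred sq m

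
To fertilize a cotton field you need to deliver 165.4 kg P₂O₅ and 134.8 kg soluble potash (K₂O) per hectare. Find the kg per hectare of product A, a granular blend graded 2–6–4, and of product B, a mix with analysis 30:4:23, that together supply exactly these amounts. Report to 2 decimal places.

2676.23 kg product A, 120.66 kg product B

Per-hectare balance (a = product A, b = product B):
P₂O₅: 0.06·a + 0.04·b = 165.4
K₂O: 0.04·a + 0.23·b = 134.8
Eliminate a: (row1) − 0.06/0.04·(row2) → -0.305·b = -36.8, so b = 120.656.
Back-substitute: a = (165.4 − 0.04·120.656) / 0.06 = 2676.2295.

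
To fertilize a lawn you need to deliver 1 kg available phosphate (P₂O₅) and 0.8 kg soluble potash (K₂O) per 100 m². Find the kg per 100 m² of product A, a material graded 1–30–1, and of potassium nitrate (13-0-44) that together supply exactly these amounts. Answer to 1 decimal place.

Per-100 m² balance (a = product A, b = potassium nitrate):
P₂O₅: 0.3·a + 0·b = 1
K₂O: 0.01·a + 0.44·b = 0.8
Eliminate b: (row1) − 0/0.44·(row2) → 0.3·a = 1, so a = 3.33333.
Then b = (0.8 − 0.01·3.33333) / 0.44 = 1.74242.

3.3 kg product A, 1.7 kg potassium nitrate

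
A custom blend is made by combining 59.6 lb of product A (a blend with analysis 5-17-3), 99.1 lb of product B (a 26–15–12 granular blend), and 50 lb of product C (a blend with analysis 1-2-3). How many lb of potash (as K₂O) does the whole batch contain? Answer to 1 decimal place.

15.2 lb K₂O

K₂O mass = 3%×59.6 + 12%×99.1 + 3%×50 = 15.18 lb.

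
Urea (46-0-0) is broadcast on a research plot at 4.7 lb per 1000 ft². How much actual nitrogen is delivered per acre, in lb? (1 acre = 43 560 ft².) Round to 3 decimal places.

94.177 lb N per acre

nitrogen per 1000 ft² = 4.7 × 46% = 2.162 lb.
Convert to per acre: 2.162 × 43.56 = 94.1767 lb.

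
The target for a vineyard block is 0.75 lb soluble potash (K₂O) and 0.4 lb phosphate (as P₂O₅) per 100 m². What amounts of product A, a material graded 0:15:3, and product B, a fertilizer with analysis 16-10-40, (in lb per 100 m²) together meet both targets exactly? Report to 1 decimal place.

1.5 lb product A, 1.8 lb product B

Let a = lb of product A, b = lb of product B (per 100 m²).
K₂O: 0.03·a + 0.4·b = 0.75
P₂O₅: 0.15·a + 0.1·b = 0.4
Solving simultaneously: a = 1.49123, b = 1.76316.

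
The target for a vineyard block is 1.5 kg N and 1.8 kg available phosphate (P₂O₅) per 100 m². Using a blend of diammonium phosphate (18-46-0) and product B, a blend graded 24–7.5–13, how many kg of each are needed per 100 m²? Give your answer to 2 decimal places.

3.30 kg diammonium phosphate, 3.78 kg product B

With a, b = kg per 100 m² of diammonium phosphate and product B:
N: 0.18·a + 0.24·b = 1.5
P₂O₅: 0.46·a + 0.075·b = 1.8
Eliminate b: (row1) − 0.24/0.075·(row2) → -1.292·a = -4.26, so a = 3.29721.
Then b = (1.8 − 0.46·3.29721) / 0.075 = 3.77709.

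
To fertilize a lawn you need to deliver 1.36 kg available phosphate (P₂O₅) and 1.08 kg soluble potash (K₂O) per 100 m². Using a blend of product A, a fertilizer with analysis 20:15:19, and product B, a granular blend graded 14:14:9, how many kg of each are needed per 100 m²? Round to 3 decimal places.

Per-100 m² balance (a = product A, b = product B):
P₂O₅: 0.15·a + 0.14·b = 1.36
K₂O: 0.19·a + 0.09·b = 1.08
Eliminate b: (row1) − 0.14/0.09·(row2) → -0.145556·a = -0.32, so a = 2.19847.
Then b = (1.08 − 0.19·2.19847) / 0.09 = 7.35878.

2.198 kg product A, 7.359 kg product B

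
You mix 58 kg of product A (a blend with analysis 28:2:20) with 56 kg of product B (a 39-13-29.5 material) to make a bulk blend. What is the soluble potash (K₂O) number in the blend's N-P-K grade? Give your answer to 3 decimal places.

24.667% K₂O

Total mass = 58 + 56 = 114 kg.
K₂O mass = 20%×58 + 29.5%×56 = 28.12 kg.
% K₂O = 28.12 / 114 = 24.6667%.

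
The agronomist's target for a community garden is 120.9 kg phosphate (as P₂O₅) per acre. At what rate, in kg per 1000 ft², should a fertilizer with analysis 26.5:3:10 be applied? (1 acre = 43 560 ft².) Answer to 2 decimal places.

92.52 kg of product per thousand sq ft

Product per acre = 120.9 / 3% = 4030 kg.
Convert to per 1000 ft²: 4030 × 0.0229568 = 92.5161 kg.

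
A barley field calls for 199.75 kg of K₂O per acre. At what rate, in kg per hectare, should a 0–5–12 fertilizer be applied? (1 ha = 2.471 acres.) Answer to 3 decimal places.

4113.185 kg of product per hectare

Product per acre = 199.75 / 12% = 1664.58 kg.
Convert to per hectare: 1664.58 × 2.471 = 4113.1854 kg.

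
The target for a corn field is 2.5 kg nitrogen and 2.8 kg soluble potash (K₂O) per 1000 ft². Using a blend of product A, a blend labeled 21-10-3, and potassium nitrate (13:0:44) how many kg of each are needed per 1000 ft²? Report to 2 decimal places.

Let a = kg of product A, b = kg of potassium nitrate (per 1000 ft²).
N: 0.21·a + 0.13·b = 2.5
K₂O: 0.03·a + 0.44·b = 2.8
From row1: a = (2.5 − 0.13·b) / 0.21.
Into row2: 0.03·(2.5 − 0.13·b)/0.21 + 0.44·b = 2.8 → b = 5.79661, a = 8.31638.

8.32 kg product A, 5.80 kg potassium nitrate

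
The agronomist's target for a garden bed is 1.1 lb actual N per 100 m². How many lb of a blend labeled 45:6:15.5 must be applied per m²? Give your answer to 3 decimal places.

Product per 100 m² = 1.1 / 45% = 2.44444 lb.
Convert to per m²: 2.44444 × 0.01 = 0.0244444 lb.

0.024 lb of product per sq m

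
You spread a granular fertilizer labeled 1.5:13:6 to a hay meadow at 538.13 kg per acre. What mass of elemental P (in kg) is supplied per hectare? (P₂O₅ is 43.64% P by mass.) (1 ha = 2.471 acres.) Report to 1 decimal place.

75.4 kg P per hectare

P₂O₅ per acre = 538.13 × 13% = 69.9569 kg.
Elemental P = 69.9569 × 0.4364 = 30.5292 kg per acre.
Convert to per hectare: 30.5292 × 2.471 = 75.4376 kg.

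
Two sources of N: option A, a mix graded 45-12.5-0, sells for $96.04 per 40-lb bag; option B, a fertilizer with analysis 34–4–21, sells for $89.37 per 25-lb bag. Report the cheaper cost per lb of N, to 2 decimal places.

$5.34 per lb N (option A)

option A: N per bag = 40 × 45% = 18 lb; cost = 96.04 / 18 = $5.3356/lb N.
option B: N per bag = 25 × 34% = 8.5 lb; cost = 89.37 / 8.5 = $10.5141/lb N.
option A is cheaper.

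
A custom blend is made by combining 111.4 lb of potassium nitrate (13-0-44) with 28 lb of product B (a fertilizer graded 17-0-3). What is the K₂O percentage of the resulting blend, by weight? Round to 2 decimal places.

Total mass = 111.4 + 28 = 139.4 lb.
K₂O mass = 44%×111.4 + 3%×28 = 49.856 lb.
% K₂O = 49.856 / 139.4 = 35.7647%.

35.76% K₂O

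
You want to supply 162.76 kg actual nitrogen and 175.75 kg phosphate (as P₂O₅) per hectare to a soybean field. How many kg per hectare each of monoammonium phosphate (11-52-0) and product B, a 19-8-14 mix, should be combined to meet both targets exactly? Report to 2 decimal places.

226.35 kg monoammonium phosphate, 725.59 kg product B

Per-hectare balance (a = monoammonium phosphate, b = product B):
N: 0.11·a + 0.19·b = 162.76
P₂O₅: 0.52·a + 0.08·b = 175.75
Solving simultaneously: a = 226.352, b = 725.586.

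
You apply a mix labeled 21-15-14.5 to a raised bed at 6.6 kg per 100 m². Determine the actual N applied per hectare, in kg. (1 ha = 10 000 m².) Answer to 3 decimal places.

nitrogen per 100 m² = 6.6 × 21% = 1.386 kg.
Convert to per hectare: 1.386 × 100 = 138.6 kg.

138.600 kg N per hectare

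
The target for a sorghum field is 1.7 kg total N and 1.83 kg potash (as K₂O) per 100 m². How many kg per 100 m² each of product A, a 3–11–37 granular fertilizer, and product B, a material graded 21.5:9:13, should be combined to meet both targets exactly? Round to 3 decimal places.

With a, b = kg per 100 m² of product A and product B:
N: 0.03·a + 0.215·b = 1.7
K₂O: 0.37·a + 0.13·b = 1.83
From row1: a = (1.7 − 0.215·b) / 0.03.
Into row2: 0.37·(1.7 − 0.215·b)/0.03 + 0.13·b = 1.83 → b = 7.5889, a = 2.27958.

2.280 kg product A, 7.589 kg product B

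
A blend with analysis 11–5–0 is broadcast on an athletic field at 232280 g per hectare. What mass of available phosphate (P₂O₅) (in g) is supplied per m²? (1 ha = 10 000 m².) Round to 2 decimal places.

1.16 g P₂O₅ per sq m

P₂O₅ per hectare = 232280 × 5% = 11614 g.
Convert to per m²: 11614 × 0.0001 = 1.1614 g.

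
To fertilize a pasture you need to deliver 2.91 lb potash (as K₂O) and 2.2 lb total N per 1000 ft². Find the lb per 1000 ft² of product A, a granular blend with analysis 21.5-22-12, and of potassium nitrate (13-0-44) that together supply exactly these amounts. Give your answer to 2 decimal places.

7.46 lb product A, 4.58 lb potassium nitrate

Per-1000 ft² balance (a = product A, b = potassium nitrate):
K₂O: 0.12·a + 0.44·b = 2.91
N: 0.215·a + 0.13·b = 2.2
Eliminate b: (row1) − 0.44/0.13·(row2) → -0.607692·a = -4.53615, so a = 7.46456.
Then b = (2.2 − 0.215·7.46456) / 0.13 = 4.57785.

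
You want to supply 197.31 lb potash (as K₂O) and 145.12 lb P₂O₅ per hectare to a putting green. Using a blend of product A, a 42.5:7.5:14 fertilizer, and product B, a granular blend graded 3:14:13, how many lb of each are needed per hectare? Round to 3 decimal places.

889.117 lb product A, 560.259 lb product B

Per-hectare balance (a = product A, b = product B):
K₂O: 0.14·a + 0.13·b = 197.31
P₂O₅: 0.075·a + 0.14·b = 145.12
From row1: a = (197.31 − 0.13·b) / 0.14.
Into row2: 0.075·(197.31 − 0.13·b)/0.14 + 0.14·b = 145.12 → b = 560.2589, a = 889.1168.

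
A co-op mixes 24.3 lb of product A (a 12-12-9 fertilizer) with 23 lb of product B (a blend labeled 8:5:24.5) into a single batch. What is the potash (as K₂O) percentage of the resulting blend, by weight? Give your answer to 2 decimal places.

Total mass = 24.3 + 23 = 47.3 lb.
K₂O mass = 9%×24.3 + 24.5%×23 = 7.822 lb.
% K₂O = 7.822 / 47.3 = 16.537%.

16.54% K₂O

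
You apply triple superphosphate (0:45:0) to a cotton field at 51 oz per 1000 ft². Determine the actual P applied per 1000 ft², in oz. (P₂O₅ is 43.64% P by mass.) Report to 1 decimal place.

10.0 oz P per thousand sq ft

P₂O₅ per 1000 ft² = 51 × 45% = 22.95 oz.
Elemental P = 22.95 × 0.4364 = 10.0154 oz per 1000 ft².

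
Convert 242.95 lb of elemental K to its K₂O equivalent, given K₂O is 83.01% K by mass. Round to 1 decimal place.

292.7 lb K₂O

K₂O = 242.95 / 0.8301 = 292.676 lb.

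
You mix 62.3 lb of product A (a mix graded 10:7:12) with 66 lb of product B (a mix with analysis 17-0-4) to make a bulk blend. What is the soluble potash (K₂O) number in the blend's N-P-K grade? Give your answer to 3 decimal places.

7.885% K₂O

Total mass = 62.3 + 66 = 128.3 lb.
K₂O mass = 12%×62.3 + 4%×66 = 10.116 lb.
% K₂O = 10.116 / 128.3 = 7.88465%.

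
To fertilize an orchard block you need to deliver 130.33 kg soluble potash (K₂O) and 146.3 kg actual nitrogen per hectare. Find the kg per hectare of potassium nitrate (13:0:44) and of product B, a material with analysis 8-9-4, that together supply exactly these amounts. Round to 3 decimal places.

152.480 kg potassium nitrate, 1580.970 kg product B

Let a = kg of potassium nitrate, b = kg of product B (per hectare).
K₂O: 0.44·a + 0.04·b = 130.33
N: 0.13·a + 0.08·b = 146.3
Solving simultaneously: a = 152.48, b = 1580.97.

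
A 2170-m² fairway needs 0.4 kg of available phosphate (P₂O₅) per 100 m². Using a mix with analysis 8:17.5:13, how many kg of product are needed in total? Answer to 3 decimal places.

Product per 100 m² = 0.4 / 17.5% = 2.28571 kg.
Total product = 2.28571 × 2170 / 100 = 49.6 kg.

49.600 kg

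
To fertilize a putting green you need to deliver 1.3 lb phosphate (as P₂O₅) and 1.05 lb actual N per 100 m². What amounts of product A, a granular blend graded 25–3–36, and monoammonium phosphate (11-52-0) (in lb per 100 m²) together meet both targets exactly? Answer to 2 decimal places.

3.18 lb product A, 2.32 lb monoammonium phosphate

Let a = lb of product A, b = lb of monoammonium phosphate (per 100 m²).
P₂O₅: 0.03·a + 0.52·b = 1.3
N: 0.25·a + 0.11·b = 1.05
Eliminate a: (row1) − 0.03/0.25·(row2) → 0.5068·b = 1.174, so b = 2.3165.
Back-substitute: a = (1.3 − 0.52·2.3165) / 0.03 = 3.18074.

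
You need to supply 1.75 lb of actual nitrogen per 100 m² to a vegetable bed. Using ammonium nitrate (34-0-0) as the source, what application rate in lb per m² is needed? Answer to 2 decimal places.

0.05 lb of product per sq m

Product per 100 m² = 1.75 / 34% = 5.14706 lb.
Convert to per m²: 5.14706 × 0.01 = 0.0514706 lb.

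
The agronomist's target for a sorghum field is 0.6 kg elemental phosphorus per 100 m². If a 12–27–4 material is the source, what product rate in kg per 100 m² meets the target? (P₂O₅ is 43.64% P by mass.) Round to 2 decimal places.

5.09 kg of product per hundred sq m

As P₂O₅: 0.6 / 0.4364 = 1.37489 kg per 100 m².
Product per 100 m² = 1.37489 / 27% = 5.09217 kg.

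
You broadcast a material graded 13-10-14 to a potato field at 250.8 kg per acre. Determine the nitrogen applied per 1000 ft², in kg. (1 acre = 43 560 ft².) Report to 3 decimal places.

nitrogen per acre = 250.8 × 13% = 32.604 kg.
Convert to per 1000 ft²: 32.604 × 0.0229568 = 0.748485 kg.

0.748 kg N per thousand sq ft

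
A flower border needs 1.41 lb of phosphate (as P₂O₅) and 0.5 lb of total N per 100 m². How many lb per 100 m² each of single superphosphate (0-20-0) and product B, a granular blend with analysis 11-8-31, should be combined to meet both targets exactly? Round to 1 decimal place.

Per-100 m² balance (a = single superphosphate, b = product B):
P₂O₅: 0.2·a + 0.08·b = 1.41
N: 0·a + 0.11·b = 0.5
Solving simultaneously: a = 5.23182, b = 4.54545.

5.2 lb single superphosphate, 4.5 lb product B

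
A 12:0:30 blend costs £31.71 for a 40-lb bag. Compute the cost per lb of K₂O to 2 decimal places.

£2.64 per lb K₂O

K₂O in bag = 40 × 30% = 12 lb.
Cost per lb K₂O = £31.71 / 12 = £2.6425.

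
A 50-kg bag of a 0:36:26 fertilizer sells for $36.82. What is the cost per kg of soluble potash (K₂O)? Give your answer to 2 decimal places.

K₂O in bag = 50 × 26% = 13 kg.
Cost per kg K₂O = $36.82 / 13 = $2.8323.

$2.83 per kg K₂O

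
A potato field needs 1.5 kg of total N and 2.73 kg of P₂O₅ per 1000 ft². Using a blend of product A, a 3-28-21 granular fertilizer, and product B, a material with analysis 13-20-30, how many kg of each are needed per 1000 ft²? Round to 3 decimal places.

Per-1000 ft² balance (a = product A, b = product B):
N: 0.03·a + 0.13·b = 1.5
P₂O₅: 0.28·a + 0.2·b = 2.73
Eliminate a: (row1) − 0.03/0.28·(row2) → 0.108571·b = 1.2075, so b = 11.1217.
Back-substitute: a = (1.5 − 0.13·11.1217) / 0.03 = 1.80592.

1.806 kg product A, 11.122 kg product B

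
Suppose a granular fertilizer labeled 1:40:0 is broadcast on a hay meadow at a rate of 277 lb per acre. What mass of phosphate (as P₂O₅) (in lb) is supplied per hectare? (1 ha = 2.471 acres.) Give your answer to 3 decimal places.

P₂O₅ per acre = 277 × 40% = 110.8 lb.
Convert to per hectare: 110.8 × 2.471 = 273.7868 lb.

273.787 lb P₂O₅ per hectare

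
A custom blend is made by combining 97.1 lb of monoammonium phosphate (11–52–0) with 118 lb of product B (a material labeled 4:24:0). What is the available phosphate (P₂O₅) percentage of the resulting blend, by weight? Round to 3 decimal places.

Total mass = 97.1 + 118 = 215.1 lb.
P₂O₅ mass = 52%×97.1 + 24%×118 = 78.812 lb.
% P₂O₅ = 78.812 / 215.1 = 36.6397%.

36.640% P₂O₅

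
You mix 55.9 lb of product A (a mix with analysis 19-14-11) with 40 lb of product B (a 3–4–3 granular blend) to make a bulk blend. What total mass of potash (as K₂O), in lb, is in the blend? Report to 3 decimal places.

7.349 lb K₂O

K₂O mass = 11%×55.9 + 3%×40 = 7.349 lb.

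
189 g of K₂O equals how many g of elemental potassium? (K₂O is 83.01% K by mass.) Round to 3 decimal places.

K = 189 × 0.8301 = 156.8889 g.

156.889 g K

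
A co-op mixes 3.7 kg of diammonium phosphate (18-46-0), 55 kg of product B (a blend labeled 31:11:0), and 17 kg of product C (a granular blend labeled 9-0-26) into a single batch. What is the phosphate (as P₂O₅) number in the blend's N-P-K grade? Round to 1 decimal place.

Total mass = 3.7 + 55 + 17 = 75.7 kg.
P₂O₅ mass = 46%×3.7 + 11%×55 + 0%×17 = 7.752 kg.
% P₂O₅ = 7.752 / 75.7 = 10.2404%.

10.2% P₂O₅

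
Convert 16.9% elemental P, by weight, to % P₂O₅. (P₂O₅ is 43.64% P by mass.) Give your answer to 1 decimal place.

%P₂O₅ = 16.9 / 0.4364 = 38.7259%.

38.7% P₂O₅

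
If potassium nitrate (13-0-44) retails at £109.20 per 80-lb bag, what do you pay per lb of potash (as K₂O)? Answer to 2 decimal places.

£3.10 per lb K₂O

K₂O in bag = 80 × 44% = 35.2 lb.
Cost per lb K₂O = £109.20 / 35.2 = £3.1023.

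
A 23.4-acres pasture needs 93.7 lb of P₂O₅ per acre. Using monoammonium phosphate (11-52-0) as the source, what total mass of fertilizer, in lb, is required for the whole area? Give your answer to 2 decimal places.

4216.50 lb

Product per acre = 93.7 / 52% = 180.192 lb.
Total product = 180.192 × 23.4 = 4216.5 lb.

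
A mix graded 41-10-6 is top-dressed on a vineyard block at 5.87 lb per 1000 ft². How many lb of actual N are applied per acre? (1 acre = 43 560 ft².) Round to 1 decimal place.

nitrogen per 1000 ft² = 5.87 × 41% = 2.4067 lb.
Convert to per acre: 2.4067 × 43.56 = 104.836 lb.

104.8 lb N per acre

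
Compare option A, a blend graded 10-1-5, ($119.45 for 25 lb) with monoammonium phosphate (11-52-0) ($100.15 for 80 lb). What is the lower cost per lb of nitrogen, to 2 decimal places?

$11.38 per lb N (monoammonium phosphate)

option A: N per bag = 25 × 10% = 2.5 lb; cost = 119.45 / 2.5 = $47.7800/lb N.
monoammonium phosphate: N per bag = 80 × 11% = 8.8 lb; cost = 100.15 / 8.8 = $11.3807/lb N.
monoammonium phosphate is cheaper.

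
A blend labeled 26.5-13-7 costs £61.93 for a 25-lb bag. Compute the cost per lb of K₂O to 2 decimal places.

£35.39 per lb K₂O

K₂O in bag = 25 × 7% = 1.75 lb.
Cost per lb K₂O = £61.93 / 1.75 = £35.3886.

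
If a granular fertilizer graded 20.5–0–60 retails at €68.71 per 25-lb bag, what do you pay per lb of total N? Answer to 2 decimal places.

N in bag = 25 × 20.5% = 5.125 lb.
Cost per lb N = €68.71 / 5.125 = €13.4068.

€13.41 per lb N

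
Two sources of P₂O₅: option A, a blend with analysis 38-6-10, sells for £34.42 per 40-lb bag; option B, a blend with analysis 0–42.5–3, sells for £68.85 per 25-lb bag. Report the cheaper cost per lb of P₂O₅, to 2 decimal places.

option A: P₂O₅ per bag = 40 × 6% = 2.4 lb; cost = 34.42 / 2.4 = £14.3417/lb P₂O₅.
option B: P₂O₅ per bag = 25 × 42.5% = 10.625 lb; cost = 68.85 / 10.625 = £6.4800/lb P₂O₅.
option B is cheaper.

£6.48 per lb P₂O₅ (option B)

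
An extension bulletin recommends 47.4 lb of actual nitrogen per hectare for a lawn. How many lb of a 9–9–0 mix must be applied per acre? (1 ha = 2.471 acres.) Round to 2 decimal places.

Product per hectare = 47.4 / 9% = 526.667 lb.
Convert to per acre: 526.667 × 0.404694 = 213.139 lb.

213.14 lb of product per acre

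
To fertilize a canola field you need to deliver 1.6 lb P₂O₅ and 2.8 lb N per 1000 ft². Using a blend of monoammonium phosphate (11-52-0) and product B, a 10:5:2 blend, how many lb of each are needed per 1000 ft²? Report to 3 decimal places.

0.430 lb monoammonium phosphate, 27.527 lb product B

Per-1000 ft² balance (a = monoammonium phosphate, b = product B):
P₂O₅: 0.52·a + 0.05·b = 1.6
N: 0.11·a + 0.1·b = 2.8
Eliminate a: (row1) − 0.52/0.11·(row2) → -0.422727·b = -11.6364, so b = 27.5269.
Back-substitute: a = (1.6 − 0.05·27.5269) / 0.52 = 0.430108.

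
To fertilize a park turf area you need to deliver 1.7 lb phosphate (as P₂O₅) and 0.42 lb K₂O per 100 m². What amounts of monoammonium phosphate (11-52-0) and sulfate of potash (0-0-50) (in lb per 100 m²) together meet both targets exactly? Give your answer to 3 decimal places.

3.269 lb monoammonium phosphate, 0.840 lb sulfate of potash

Per-100 m² balance (a = monoammonium phosphate, b = sulfate of potash):
P₂O₅: 0.52·a + 0·b = 1.7
K₂O: 0·a + 0.5·b = 0.42
Solving simultaneously: a = 3.26923, b = 0.84.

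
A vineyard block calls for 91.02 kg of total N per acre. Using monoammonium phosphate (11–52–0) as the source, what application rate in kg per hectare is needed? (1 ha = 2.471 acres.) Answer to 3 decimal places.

2044.640 kg of product per hectare

Product per acre = 91.02 / 11% = 827.455 kg.
Convert to per hectare: 827.455 × 2.471 = 2044.6402 kg.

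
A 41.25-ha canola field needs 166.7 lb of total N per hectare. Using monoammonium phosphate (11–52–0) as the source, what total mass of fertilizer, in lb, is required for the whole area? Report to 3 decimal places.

62512.500 lb

Product per hectare = 166.7 / 11% = 1515.45 lb.
Total product = 1515.45 × 41.25 = 62512.5 lb.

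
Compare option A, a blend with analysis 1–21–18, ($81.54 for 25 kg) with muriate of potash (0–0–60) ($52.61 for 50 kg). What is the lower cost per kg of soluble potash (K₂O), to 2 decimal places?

option A: K₂O per bag = 25 × 18% = 4.5 kg; cost = 81.54 / 4.5 = $18.1200/kg K₂O.
muriate of potash: K₂O per bag = 50 × 60% = 30 kg; cost = 52.61 / 30 = $1.7537/kg K₂O.
muriate of potash is cheaper.

$1.75 per kg K₂O (muriate of potash)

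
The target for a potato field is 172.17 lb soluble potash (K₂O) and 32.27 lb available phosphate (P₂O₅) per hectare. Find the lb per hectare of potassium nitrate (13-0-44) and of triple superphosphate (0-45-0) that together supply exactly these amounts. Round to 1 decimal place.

391.3 lb potassium nitrate, 71.7 lb triple superphosphate

Let a = lb of potassium nitrate, b = lb of triple superphosphate (per hectare).
K₂O: 0.44·a + 0·b = 172.17
P₂O₅: 0·a + 0.45·b = 32.27
Solving simultaneously: a = 391.295, b = 71.7111.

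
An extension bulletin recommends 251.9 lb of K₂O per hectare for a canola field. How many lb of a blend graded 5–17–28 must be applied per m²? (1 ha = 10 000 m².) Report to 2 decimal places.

0.09 lb of product per sq m

Product per hectare = 251.9 / 28% = 899.643 lb.
Convert to per m²: 899.643 × 0.0001 = 0.0899643 lb.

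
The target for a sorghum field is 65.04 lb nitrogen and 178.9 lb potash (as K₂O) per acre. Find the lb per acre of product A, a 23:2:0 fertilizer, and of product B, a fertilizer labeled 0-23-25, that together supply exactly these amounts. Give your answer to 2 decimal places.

282.78 lb product A, 715.60 lb product B

Let a = lb of product A, b = lb of product B (per acre).
N: 0.23·a + 0·b = 65.04
K₂O: 0·a + 0.25·b = 178.9
Solving simultaneously: a = 282.783, b = 715.6.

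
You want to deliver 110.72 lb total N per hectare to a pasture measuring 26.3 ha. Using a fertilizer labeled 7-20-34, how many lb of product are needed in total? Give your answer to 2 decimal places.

41599.09 lb

Product per hectare = 110.72 / 7% = 1581.71 lb.
Total product = 1581.71 × 26.3 = 41599.086 lb.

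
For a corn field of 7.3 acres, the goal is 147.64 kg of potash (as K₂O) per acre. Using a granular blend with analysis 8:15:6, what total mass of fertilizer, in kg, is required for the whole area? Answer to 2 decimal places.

17962.87 kg

Product per acre = 147.64 / 6% = 2460.67 kg.
Total product = 2460.67 × 7.3 = 17962.867 kg.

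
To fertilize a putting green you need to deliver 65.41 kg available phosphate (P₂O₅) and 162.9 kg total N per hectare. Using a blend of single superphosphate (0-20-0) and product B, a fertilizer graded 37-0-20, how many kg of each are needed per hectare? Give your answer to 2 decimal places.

Per-hectare balance (a = single superphosphate, b = product B):
P₂O₅: 0.2·a + 0·b = 65.41
N: 0·a + 0.37·b = 162.9
Solving simultaneously: a = 327.05, b = 440.2703.

327.05 kg single superphosphate, 440.27 kg product B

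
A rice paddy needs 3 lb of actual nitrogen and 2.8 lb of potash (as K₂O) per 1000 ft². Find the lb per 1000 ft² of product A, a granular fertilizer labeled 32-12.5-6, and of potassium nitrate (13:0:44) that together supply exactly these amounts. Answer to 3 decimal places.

Per-1000 ft² balance (a = product A, b = potassium nitrate):
N: 0.32·a + 0.13·b = 3
K₂O: 0.06·a + 0.44·b = 2.8
From row1: a = (3 − 0.13·b) / 0.32.
Into row2: 0.06·(3 − 0.13·b)/0.32 + 0.44·b = 2.8 → b = 5.38346, a = 7.18797.

7.188 lb product A, 5.383 lb potassium nitrate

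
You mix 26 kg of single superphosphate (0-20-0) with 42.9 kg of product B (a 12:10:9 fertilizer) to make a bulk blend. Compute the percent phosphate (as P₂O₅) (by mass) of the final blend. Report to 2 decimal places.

13.77% P₂O₅

Total mass = 26 + 42.9 = 68.9 kg.
P₂O₅ mass = 20%×26 + 10%×42.9 = 9.49 kg.
% P₂O₅ = 9.49 / 68.9 = 13.7736%.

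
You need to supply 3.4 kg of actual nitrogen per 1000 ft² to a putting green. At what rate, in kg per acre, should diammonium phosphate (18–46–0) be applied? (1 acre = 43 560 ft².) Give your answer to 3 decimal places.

822.800 kg of product per acre

Product per 1000 ft² = 3.4 / 18% = 18.8889 kg.
Convert to per acre: 18.8889 × 43.56 = 822.8 kg.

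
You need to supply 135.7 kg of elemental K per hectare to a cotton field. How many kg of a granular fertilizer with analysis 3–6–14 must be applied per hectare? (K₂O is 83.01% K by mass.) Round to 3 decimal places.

1167.673 kg of product per hectare

As K₂O: 135.7 / 0.8301 = 163.474 kg per hectare.
Product per hectare = 163.474 / 14% = 1167.6734 kg.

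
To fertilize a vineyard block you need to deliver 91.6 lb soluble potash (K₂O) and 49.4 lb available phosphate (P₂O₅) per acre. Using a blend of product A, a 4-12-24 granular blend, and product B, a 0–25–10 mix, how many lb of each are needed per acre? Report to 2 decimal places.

374.17 lb product A, 18.00 lb product B

With a, b = lb per acre of product A and product B:
K₂O: 0.24·a + 0.1·b = 91.6
P₂O₅: 0.12·a + 0.25·b = 49.4
From row1: a = (91.6 − 0.1·b) / 0.24.
Into row2: 0.12·(91.6 − 0.1·b)/0.24 + 0.25·b = 49.4 → b = 18, a = 374.167.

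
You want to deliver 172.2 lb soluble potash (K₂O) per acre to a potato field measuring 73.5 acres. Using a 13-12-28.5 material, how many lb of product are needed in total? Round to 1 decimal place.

Product per acre = 172.2 / 28.5% = 604.211 lb.
Total product = 604.211 × 73.5 = 44409.47 lb.

44409.5 lb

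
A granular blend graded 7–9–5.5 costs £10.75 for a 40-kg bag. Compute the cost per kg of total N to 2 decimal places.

£3.84 per kg N

N in bag = 40 × 7% = 2.8 kg.
Cost per kg N = £10.75 / 2.8 = £3.8393.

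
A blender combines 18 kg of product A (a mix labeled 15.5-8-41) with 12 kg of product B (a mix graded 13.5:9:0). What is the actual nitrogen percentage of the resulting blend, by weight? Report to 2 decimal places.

Total mass = 18 + 12 = 30 kg.
N mass = 15.5%×18 + 13.5%×12 = 4.41 kg.
% N = 4.41 / 30 = 14.7%.

14.70% N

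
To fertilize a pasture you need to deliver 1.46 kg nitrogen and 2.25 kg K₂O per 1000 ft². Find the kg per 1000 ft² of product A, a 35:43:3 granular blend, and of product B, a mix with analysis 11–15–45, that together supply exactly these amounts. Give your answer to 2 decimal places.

2.66 kg product A, 4.82 kg product B

With a, b = kg per 1000 ft² of product A and product B:
N: 0.35·a + 0.11·b = 1.46
K₂O: 0.03·a + 0.45·b = 2.25
Solving simultaneously: a = 2.65564, b = 4.82296.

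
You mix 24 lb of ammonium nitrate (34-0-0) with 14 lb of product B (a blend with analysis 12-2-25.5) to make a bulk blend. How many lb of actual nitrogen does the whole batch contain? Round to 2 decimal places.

N mass = 34%×24 + 12%×14 = 9.84 lb.

9.84 lb N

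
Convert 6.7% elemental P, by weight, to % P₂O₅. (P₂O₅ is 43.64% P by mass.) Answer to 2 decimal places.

15.35% P₂O₅

%P₂O₅ = 6.7 / 0.4364 = 15.3529%.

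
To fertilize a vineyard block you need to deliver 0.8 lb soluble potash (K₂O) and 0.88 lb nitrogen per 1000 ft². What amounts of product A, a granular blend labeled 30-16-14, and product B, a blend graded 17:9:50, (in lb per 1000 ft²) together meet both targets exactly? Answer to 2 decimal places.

Per-1000 ft² balance (a = product A, b = product B):
K₂O: 0.14·a + 0.5·b = 0.8
N: 0.3·a + 0.17·b = 0.88
Eliminate a: (row1) − 0.14/0.3·(row2) → 0.420667·b = 0.389333, so b = 0.925515.
Back-substitute: a = (0.8 − 0.5·0.925515) / 0.14 = 2.40887.

2.41 lb product A, 0.93 lb product B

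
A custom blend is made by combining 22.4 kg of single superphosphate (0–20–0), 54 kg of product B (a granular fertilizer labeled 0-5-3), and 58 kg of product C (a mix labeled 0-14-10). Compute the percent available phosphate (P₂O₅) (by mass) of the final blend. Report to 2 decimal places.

11.38% P₂O₅

Total mass = 22.4 + 54 + 58 = 134.4 kg.
P₂O₅ mass = 20%×22.4 + 5%×54 + 14%×58 = 15.3 kg.
% P₂O₅ = 15.3 / 134.4 = 11.3839%.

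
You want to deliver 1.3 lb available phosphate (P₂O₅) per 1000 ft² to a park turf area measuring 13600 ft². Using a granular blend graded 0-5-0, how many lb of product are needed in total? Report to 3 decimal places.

353.600 lb

Product per 1000 ft² = 1.3 / 5% = 26 lb.
Total product = 26 × 13600 / 1000 = 353.6 lb.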